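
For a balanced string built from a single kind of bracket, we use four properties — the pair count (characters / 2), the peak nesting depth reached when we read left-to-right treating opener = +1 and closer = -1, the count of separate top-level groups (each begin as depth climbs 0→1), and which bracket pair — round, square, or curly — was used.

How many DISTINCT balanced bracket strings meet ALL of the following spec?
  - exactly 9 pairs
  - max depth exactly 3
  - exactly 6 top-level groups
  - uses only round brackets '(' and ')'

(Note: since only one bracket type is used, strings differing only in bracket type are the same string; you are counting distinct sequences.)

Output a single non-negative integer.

Spec: pairs=9 depth=3 groups=6
Count(depth <= 3) = 104
Count(depth <= 2) = 56
Count(depth == 3) = 104 - 56 = 48

Answer: 48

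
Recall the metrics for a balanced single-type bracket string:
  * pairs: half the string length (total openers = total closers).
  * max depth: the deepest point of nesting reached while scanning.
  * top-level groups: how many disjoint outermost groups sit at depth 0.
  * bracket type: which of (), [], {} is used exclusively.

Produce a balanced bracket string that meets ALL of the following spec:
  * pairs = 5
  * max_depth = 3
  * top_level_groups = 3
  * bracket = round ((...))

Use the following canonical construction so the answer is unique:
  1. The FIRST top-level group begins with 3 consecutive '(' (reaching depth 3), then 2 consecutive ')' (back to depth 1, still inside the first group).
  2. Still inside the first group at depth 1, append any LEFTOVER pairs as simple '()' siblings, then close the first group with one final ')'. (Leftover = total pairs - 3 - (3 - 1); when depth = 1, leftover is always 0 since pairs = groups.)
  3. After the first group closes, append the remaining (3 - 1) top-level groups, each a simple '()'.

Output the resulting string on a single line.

Answer: ((()))()()

Derivation:
Spec: pairs=5 depth=3 groups=3
Leftover pairs = 5 - 3 - (3-1) = 0
First group: deep chain of depth 3 + 0 sibling pairs
Remaining 2 groups: simple '()' each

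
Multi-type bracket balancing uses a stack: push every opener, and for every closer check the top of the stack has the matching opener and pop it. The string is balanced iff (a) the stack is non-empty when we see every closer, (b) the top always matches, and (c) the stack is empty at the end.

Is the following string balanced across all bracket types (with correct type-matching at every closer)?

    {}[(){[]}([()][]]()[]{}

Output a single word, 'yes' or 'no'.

Answer: no

Derivation:
pos 0: push '{'; stack = {
pos 1: '}' matches '{'; pop; stack = (empty)
pos 2: push '['; stack = [
pos 3: push '('; stack = [(
pos 4: ')' matches '('; pop; stack = [
pos 5: push '{'; stack = [{
pos 6: push '['; stack = [{[
pos 7: ']' matches '['; pop; stack = [{
pos 8: '}' matches '{'; pop; stack = [
pos 9: push '('; stack = [(
pos 10: push '['; stack = [([
pos 11: push '('; stack = [([(
pos 12: ')' matches '('; pop; stack = [([
pos 13: ']' matches '['; pop; stack = [(
pos 14: push '['; stack = [([
pos 15: ']' matches '['; pop; stack = [(
pos 16: saw closer ']' but top of stack is '(' (expected ')') → INVALID
Verdict: type mismatch at position 16: ']' closes '(' → no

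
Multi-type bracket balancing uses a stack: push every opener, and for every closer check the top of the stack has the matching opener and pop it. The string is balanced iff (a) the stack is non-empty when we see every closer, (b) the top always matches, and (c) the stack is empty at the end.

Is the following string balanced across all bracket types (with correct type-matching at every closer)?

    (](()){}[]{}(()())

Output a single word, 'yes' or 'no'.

pos 0: push '('; stack = (
pos 1: saw closer ']' but top of stack is '(' (expected ')') → INVALID
Verdict: type mismatch at position 1: ']' closes '(' → no

Answer: no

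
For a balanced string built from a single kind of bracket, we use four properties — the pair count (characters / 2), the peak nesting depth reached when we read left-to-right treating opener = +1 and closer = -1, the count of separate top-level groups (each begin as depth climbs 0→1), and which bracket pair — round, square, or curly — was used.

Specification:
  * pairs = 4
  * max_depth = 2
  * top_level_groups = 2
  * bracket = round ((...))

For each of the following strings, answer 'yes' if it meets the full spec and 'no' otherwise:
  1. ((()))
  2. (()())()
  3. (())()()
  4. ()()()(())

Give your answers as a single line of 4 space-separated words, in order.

Answer: no yes no no

Derivation:
String 1 '((()))': depth seq [1 2 3 2 1 0]
  -> pairs=3 depth=3 groups=1 -> no
String 2 '(()())()': depth seq [1 2 1 2 1 0 1 0]
  -> pairs=4 depth=2 groups=2 -> yes
String 3 '(())()()': depth seq [1 2 1 0 1 0 1 0]
  -> pairs=4 depth=2 groups=3 -> no
String 4 '()()()(())': depth seq [1 0 1 0 1 0 1 2 1 0]
  -> pairs=5 depth=2 groups=4 -> no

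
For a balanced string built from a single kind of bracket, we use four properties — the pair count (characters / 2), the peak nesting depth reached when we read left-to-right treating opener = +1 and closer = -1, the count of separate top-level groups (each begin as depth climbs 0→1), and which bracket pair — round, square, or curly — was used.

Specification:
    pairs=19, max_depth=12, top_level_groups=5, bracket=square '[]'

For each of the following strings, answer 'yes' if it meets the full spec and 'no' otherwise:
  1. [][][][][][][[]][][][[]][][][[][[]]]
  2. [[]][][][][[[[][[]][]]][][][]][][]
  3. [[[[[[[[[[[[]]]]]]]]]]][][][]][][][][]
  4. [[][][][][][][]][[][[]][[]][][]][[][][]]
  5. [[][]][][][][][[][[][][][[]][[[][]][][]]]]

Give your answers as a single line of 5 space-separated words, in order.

Answer: no no yes no no

Derivation:
String 1 '[][][][][][][[]][][][[]][][][[][[]]]': depth seq [1 0 1 0 1 0 1 0 1 0 1 0 1 2 1 0 1 0 1 0 1 2 1 0 1 0 1 0 1 2 1 2 3 2 1 0]
  -> pairs=18 depth=3 groups=13 -> no
String 2 '[[]][][][][[[[][[]][]]][][][]][][]': depth seq [1 2 1 0 1 0 1 0 1 0 1 2 3 4 3 4 5 4 3 4 3 2 1 2 1 2 1 2 1 0 1 0 1 0]
  -> pairs=17 depth=5 groups=7 -> no
String 3 '[[[[[[[[[[[[]]]]]]]]]]][][][]][][][][]': depth seq [1 2 3 4 5 6 7 8 9 10 11 12 11 10 9 8 7 6 5 4 3 2 1 2 1 2 1 2 1 0 1 0 1 0 1 0 1 0]
  -> pairs=19 depth=12 groups=5 -> yes
String 4 '[[][][][][][][]][[][[]][[]][][]][[][][]]': depth seq [1 2 1 2 1 2 1 2 1 2 1 2 1 2 1 0 1 2 1 2 3 2 1 2 3 2 1 2 1 2 1 0 1 2 1 2 1 2 1 0]
  -> pairs=20 depth=3 groups=3 -> no
String 5 '[[][]][][][][][[][[][][][[]][[[][]][][]]]]': depth seq [1 2 1 2 1 0 1 0 1 0 1 0 1 0 1 2 1 2 3 2 3 2 3 2 3 4 3 2 3 4 5 4 5 4 3 4 3 4 3 2 1 0]
  -> pairs=21 depth=5 groups=6 -> no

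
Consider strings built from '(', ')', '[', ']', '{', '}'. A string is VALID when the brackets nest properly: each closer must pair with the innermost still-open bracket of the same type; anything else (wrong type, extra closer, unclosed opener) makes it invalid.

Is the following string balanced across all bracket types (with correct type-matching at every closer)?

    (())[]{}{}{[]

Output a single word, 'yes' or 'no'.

Answer: no

Derivation:
pos 0: push '('; stack = (
pos 1: push '('; stack = ((
pos 2: ')' matches '('; pop; stack = (
pos 3: ')' matches '('; pop; stack = (empty)
pos 4: push '['; stack = [
pos 5: ']' matches '['; pop; stack = (empty)
pos 6: push '{'; stack = {
pos 7: '}' matches '{'; pop; stack = (empty)
pos 8: push '{'; stack = {
pos 9: '}' matches '{'; pop; stack = (empty)
pos 10: push '{'; stack = {
pos 11: push '['; stack = {[
pos 12: ']' matches '['; pop; stack = {
end: stack still non-empty ({) → INVALID
Verdict: unclosed openers at end: { → no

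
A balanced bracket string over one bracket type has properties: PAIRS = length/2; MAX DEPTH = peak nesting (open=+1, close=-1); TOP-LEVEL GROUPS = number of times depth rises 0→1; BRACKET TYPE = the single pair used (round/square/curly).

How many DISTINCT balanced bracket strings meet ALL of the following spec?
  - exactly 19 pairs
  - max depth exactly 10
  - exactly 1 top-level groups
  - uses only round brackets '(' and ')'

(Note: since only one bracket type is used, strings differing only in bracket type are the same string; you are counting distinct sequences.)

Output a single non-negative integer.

Spec: pairs=19 depth=10 groups=1
Count(depth <= 10) = 462125928
Count(depth <= 9) = 435668420
Count(depth == 10) = 462125928 - 435668420 = 26457508

Answer: 26457508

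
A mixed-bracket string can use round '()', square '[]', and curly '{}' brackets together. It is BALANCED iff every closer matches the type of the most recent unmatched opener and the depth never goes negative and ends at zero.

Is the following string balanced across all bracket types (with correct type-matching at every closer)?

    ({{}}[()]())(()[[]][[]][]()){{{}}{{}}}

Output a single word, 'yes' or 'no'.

pos 0: push '('; stack = (
pos 1: push '{'; stack = ({
pos 2: push '{'; stack = ({{
pos 3: '}' matches '{'; pop; stack = ({
pos 4: '}' matches '{'; pop; stack = (
pos 5: push '['; stack = ([
pos 6: push '('; stack = ([(
pos 7: ')' matches '('; pop; stack = ([
pos 8: ']' matches '['; pop; stack = (
pos 9: push '('; stack = ((
pos 10: ')' matches '('; pop; stack = (
pos 11: ')' matches '('; pop; stack = (empty)
pos 12: push '('; stack = (
pos 13: push '('; stack = ((
pos 14: ')' matches '('; pop; stack = (
pos 15: push '['; stack = ([
pos 16: push '['; stack = ([[
pos 17: ']' matches '['; pop; stack = ([
pos 18: ']' matches '['; pop; stack = (
pos 19: push '['; stack = ([
pos 20: push '['; stack = ([[
pos 21: ']' matches '['; pop; stack = ([
pos 22: ']' matches '['; pop; stack = (
pos 23: push '['; stack = ([
pos 24: ']' matches '['; pop; stack = (
pos 25: push '('; stack = ((
pos 26: ')' matches '('; pop; stack = (
pos 27: ')' matches '('; pop; stack = (empty)
pos 28: push '{'; stack = {
pos 29: push '{'; stack = {{
pos 30: push '{'; stack = {{{
pos 31: '}' matches '{'; pop; stack = {{
pos 32: '}' matches '{'; pop; stack = {
pos 33: push '{'; stack = {{
pos 34: push '{'; stack = {{{
pos 35: '}' matches '{'; pop; stack = {{
pos 36: '}' matches '{'; pop; stack = {
pos 37: '}' matches '{'; pop; stack = (empty)
end: stack empty → VALID
Verdict: properly nested → yes

Answer: yes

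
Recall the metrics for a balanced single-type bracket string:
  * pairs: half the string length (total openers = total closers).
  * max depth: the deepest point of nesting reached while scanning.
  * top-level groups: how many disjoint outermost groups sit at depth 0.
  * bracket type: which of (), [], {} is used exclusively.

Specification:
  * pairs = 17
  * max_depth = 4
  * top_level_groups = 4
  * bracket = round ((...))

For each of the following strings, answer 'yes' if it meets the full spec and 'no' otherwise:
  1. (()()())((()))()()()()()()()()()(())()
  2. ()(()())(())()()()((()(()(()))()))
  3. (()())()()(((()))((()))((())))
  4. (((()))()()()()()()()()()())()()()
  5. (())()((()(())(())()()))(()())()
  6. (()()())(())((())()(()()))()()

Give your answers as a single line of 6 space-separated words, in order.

Answer: no no no yes no no

Derivation:
String 1 '(()()())((()))()()()()()()()()()(())()': depth seq [1 2 1 2 1 2 1 0 1 2 3 2 1 0 1 0 1 0 1 0 1 0 1 0 1 0 1 0 1 0 1 0 1 2 1 0 1 0]
  -> pairs=19 depth=3 groups=13 -> no
String 2 '()(()())(())()()()((()(()(()))()))': depth seq [1 0 1 2 1 2 1 0 1 2 1 0 1 0 1 0 1 0 1 2 3 2 3 4 3 4 5 4 3 2 3 2 1 0]
  -> pairs=17 depth=5 groups=7 -> no
String 3 '(()())()()(((()))((()))((())))': depth seq [1 2 1 2 1 0 1 0 1 0 1 2 3 4 3 2 1 2 3 4 3 2 1 2 3 4 3 2 1 0]
  -> pairs=15 depth=4 groups=4 -> no
String 4 '(((()))()()()()()()()()()())()()()': depth seq [1 2 3 4 3 2 1 2 1 2 1 2 1 2 1 2 1 2 1 2 1 2 1 2 1 2 1 0 1 0 1 0 1 0]
  -> pairs=17 depth=4 groups=4 -> yes
String 5 '(())()((()(())(())()()))(()())()': depth seq [1 2 1 0 1 0 1 2 3 2 3 4 3 2 3 4 3 2 3 2 3 2 1 0 1 2 1 2 1 0 1 0]
  -> pairs=16 depth=4 groups=5 -> no
String 6 '(()()())(())((())()(()()))()()': depth seq [1 2 1 2 1 2 1 0 1 2 1 0 1 2 3 2 1 2 1 2 3 2 3 2 1 0 1 0 1 0]
  -> pairs=15 depth=3 groups=5 -> no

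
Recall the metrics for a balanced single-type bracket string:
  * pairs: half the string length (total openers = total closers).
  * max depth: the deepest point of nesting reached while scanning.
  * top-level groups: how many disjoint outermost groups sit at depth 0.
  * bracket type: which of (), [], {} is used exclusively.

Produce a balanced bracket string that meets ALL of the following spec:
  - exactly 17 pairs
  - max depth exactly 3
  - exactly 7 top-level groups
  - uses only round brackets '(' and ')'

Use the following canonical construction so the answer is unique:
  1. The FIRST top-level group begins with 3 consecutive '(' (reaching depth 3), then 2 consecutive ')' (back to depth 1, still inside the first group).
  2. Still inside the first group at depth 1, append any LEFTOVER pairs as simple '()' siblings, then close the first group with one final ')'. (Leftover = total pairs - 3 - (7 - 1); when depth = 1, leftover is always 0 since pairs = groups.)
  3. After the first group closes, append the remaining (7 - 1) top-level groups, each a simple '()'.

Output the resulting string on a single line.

Answer: ((())()()()()()()()())()()()()()()

Derivation:
Spec: pairs=17 depth=3 groups=7
Leftover pairs = 17 - 3 - (7-1) = 8
First group: deep chain of depth 3 + 8 sibling pairs
Remaining 6 groups: simple '()' each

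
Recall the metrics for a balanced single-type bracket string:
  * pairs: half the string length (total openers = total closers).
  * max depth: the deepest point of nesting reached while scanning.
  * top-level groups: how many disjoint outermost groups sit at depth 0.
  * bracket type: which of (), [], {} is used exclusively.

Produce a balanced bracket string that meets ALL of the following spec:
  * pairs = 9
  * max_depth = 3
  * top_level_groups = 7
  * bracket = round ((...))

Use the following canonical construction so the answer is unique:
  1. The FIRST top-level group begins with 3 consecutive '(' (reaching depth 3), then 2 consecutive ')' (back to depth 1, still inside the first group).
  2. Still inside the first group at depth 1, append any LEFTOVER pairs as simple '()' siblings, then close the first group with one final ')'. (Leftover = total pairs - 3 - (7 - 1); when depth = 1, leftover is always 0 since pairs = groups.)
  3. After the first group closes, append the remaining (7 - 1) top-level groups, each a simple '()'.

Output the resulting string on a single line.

Answer: ((()))()()()()()()

Derivation:
Spec: pairs=9 depth=3 groups=7
Leftover pairs = 9 - 3 - (7-1) = 0
First group: deep chain of depth 3 + 0 sibling pairs
Remaining 6 groups: simple '()' each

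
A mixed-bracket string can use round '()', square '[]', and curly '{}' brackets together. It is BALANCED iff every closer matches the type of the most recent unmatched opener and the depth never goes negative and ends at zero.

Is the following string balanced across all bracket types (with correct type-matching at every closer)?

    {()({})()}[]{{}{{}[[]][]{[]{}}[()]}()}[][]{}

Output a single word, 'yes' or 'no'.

Answer: yes

Derivation:
pos 0: push '{'; stack = {
pos 1: push '('; stack = {(
pos 2: ')' matches '('; pop; stack = {
pos 3: push '('; stack = {(
pos 4: push '{'; stack = {({
pos 5: '}' matches '{'; pop; stack = {(
pos 6: ')' matches '('; pop; stack = {
pos 7: push '('; stack = {(
pos 8: ')' matches '('; pop; stack = {
pos 9: '}' matches '{'; pop; stack = (empty)
pos 10: push '['; stack = [
pos 11: ']' matches '['; pop; stack = (empty)
pos 12: push '{'; stack = {
pos 13: push '{'; stack = {{
pos 14: '}' matches '{'; pop; stack = {
pos 15: push '{'; stack = {{
pos 16: push '{'; stack = {{{
pos 17: '}' matches '{'; pop; stack = {{
pos 18: push '['; stack = {{[
pos 19: push '['; stack = {{[[
pos 20: ']' matches '['; pop; stack = {{[
pos 21: ']' matches '['; pop; stack = {{
pos 22: push '['; stack = {{[
pos 23: ']' matches '['; pop; stack = {{
pos 24: push '{'; stack = {{{
pos 25: push '['; stack = {{{[
pos 26: ']' matches '['; pop; stack = {{{
pos 27: push '{'; stack = {{{{
pos 28: '}' matches '{'; pop; stack = {{{
pos 29: '}' matches '{'; pop; stack = {{
pos 30: push '['; stack = {{[
pos 31: push '('; stack = {{[(
pos 32: ')' matches '('; pop; stack = {{[
pos 33: ']' matches '['; pop; stack = {{
pos 34: '}' matches '{'; pop; stack = {
pos 35: push '('; stack = {(
pos 36: ')' matches '('; pop; stack = {
pos 37: '}' matches '{'; pop; stack = (empty)
pos 38: push '['; stack = [
pos 39: ']' matches '['; pop; stack = (empty)
pos 40: push '['; stack = [
pos 41: ']' matches '['; pop; stack = (empty)
pos 42: push '{'; stack = {
pos 43: '}' matches '{'; pop; stack = (empty)
end: stack empty → VALID
Verdict: properly nested → yes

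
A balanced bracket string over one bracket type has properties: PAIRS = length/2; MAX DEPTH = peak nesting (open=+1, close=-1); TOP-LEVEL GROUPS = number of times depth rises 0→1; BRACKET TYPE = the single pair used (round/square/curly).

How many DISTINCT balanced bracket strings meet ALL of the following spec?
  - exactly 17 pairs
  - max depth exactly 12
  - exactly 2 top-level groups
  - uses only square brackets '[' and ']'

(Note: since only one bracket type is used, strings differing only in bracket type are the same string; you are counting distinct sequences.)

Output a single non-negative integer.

Answer: 38688

Derivation:
Spec: pairs=17 depth=12 groups=2
Count(depth <= 12) = 35350478
Count(depth <= 11) = 35311790
Count(depth == 12) = 35350478 - 35311790 = 38688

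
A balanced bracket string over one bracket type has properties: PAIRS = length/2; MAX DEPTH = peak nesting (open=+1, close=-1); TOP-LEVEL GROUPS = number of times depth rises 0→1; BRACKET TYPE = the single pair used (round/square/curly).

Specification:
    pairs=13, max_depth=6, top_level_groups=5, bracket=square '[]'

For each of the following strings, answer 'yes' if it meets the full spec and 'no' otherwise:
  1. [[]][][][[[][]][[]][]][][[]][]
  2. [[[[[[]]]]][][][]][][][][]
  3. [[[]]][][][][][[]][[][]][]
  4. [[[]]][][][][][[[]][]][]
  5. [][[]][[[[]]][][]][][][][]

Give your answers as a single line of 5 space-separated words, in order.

String 1 '[[]][][][[[][]][[]][]][][[]][]': depth seq [1 2 1 0 1 0 1 0 1 2 3 2 3 2 1 2 3 2 1 2 1 0 1 0 1 2 1 0 1 0]
  -> pairs=15 depth=3 groups=7 -> no
String 2 '[[[[[[]]]]][][][]][][][][]': depth seq [1 2 3 4 5 6 5 4 3 2 1 2 1 2 1 2 1 0 1 0 1 0 1 0 1 0]
  -> pairs=13 depth=6 groups=5 -> yes
String 3 '[[[]]][][][][][[]][[][]][]': depth seq [1 2 3 2 1 0 1 0 1 0 1 0 1 0 1 2 1 0 1 2 1 2 1 0 1 0]
  -> pairs=13 depth=3 groups=8 -> no
String 4 '[[[]]][][][][][[[]][]][]': depth seq [1 2 3 2 1 0 1 0 1 0 1 0 1 0 1 2 3 2 1 2 1 0 1 0]
  -> pairs=12 depth=3 groups=7 -> no
String 5 '[][[]][[[[]]][][]][][][][]': depth seq [1 0 1 2 1 0 1 2 3 4 3 2 1 2 1 2 1 0 1 0 1 0 1 0 1 0]
  -> pairs=13 depth=4 groups=7 -> no

Answer: no yes no no no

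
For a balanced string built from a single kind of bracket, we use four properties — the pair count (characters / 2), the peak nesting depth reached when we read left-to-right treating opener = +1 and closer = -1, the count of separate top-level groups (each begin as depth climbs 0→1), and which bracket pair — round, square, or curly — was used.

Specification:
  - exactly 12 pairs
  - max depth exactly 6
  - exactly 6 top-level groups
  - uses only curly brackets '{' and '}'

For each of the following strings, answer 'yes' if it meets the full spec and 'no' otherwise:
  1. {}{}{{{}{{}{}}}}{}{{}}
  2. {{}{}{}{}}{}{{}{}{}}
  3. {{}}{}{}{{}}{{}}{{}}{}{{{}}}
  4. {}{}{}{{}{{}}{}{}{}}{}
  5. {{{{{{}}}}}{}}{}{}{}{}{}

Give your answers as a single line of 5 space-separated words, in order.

Answer: no no no no yes

Derivation:
String 1 '{}{}{{{}{{}{}}}}{}{{}}': depth seq [1 0 1 0 1 2 3 2 3 4 3 4 3 2 1 0 1 0 1 2 1 0]
  -> pairs=11 depth=4 groups=5 -> no
String 2 '{{}{}{}{}}{}{{}{}{}}': depth seq [1 2 1 2 1 2 1 2 1 0 1 0 1 2 1 2 1 2 1 0]
  -> pairs=10 depth=2 groups=3 -> no
String 3 '{{}}{}{}{{}}{{}}{{}}{}{{{}}}': depth seq [1 2 1 0 1 0 1 0 1 2 1 0 1 2 1 0 1 2 1 0 1 0 1 2 3 2 1 0]
  -> pairs=14 depth=3 groups=8 -> no
String 4 '{}{}{}{{}{{}}{}{}{}}{}': depth seq [1 0 1 0 1 0 1 2 1 2 3 2 1 2 1 2 1 2 1 0 1 0]
  -> pairs=11 depth=3 groups=5 -> no
String 5 '{{{{{{}}}}}{}}{}{}{}{}{}': depth seq [1 2 3 4 5 6 5 4 3 2 1 2 1 0 1 0 1 0 1 0 1 0 1 0]
  -> pairs=12 depth=6 groups=6 -> yes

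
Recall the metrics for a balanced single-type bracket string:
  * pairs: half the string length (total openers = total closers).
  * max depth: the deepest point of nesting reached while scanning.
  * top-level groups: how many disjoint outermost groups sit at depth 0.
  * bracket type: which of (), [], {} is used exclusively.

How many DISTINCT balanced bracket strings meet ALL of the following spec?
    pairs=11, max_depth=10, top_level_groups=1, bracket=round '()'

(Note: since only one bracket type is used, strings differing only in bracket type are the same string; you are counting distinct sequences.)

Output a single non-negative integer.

Spec: pairs=11 depth=10 groups=1
Count(depth <= 10) = 16795
Count(depth <= 9) = 16778
Count(depth == 10) = 16795 - 16778 = 17

Answer: 17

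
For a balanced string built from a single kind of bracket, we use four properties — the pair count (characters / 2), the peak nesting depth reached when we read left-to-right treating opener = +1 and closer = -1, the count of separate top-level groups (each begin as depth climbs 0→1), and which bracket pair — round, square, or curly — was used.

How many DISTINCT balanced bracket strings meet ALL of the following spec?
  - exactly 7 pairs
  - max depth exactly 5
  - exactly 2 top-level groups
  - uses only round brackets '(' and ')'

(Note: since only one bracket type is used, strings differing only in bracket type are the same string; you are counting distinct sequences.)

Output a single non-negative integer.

Spec: pairs=7 depth=5 groups=2
Count(depth <= 5) = 130
Count(depth <= 4) = 114
Count(depth == 5) = 130 - 114 = 16

Answer: 16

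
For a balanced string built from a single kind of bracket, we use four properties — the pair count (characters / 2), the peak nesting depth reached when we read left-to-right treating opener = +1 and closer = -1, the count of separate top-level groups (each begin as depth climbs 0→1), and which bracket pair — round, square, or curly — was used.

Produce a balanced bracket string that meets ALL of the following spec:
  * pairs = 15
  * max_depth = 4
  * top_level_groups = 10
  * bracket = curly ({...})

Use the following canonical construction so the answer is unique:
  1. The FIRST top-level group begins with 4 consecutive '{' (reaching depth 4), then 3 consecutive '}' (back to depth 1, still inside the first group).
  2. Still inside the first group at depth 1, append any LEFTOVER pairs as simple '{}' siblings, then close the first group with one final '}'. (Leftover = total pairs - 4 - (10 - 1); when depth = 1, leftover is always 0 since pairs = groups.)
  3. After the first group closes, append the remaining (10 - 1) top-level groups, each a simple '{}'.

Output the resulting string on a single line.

Spec: pairs=15 depth=4 groups=10
Leftover pairs = 15 - 4 - (10-1) = 2
First group: deep chain of depth 4 + 2 sibling pairs
Remaining 9 groups: simple '{}' each

Answer: {{{{}}}{}{}}{}{}{}{}{}{}{}{}{}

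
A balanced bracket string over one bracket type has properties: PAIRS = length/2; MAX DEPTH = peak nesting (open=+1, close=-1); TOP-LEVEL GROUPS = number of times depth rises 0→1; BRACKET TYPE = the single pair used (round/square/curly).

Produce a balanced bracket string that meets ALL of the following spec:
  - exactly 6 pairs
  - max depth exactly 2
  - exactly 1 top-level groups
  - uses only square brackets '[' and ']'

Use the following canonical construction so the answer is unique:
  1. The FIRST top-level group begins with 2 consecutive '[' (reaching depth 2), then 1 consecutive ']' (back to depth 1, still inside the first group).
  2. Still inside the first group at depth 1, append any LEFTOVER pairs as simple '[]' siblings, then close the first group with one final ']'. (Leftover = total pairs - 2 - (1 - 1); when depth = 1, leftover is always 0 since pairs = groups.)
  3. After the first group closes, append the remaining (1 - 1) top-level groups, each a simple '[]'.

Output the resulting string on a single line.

Spec: pairs=6 depth=2 groups=1
Leftover pairs = 6 - 2 - (1-1) = 4
First group: deep chain of depth 2 + 4 sibling pairs
Remaining 0 groups: simple '[]' each

Answer: [[][][][][]]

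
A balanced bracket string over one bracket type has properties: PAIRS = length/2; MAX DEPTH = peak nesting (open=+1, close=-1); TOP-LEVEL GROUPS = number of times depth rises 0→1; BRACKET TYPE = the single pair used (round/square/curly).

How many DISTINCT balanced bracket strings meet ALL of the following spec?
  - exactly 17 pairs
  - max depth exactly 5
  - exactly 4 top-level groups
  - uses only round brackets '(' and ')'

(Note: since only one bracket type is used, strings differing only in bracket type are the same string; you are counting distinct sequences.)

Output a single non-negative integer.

Spec: pairs=17 depth=5 groups=4
Count(depth <= 5) = 9399296
Count(depth <= 4) = 4282864
Count(depth == 5) = 9399296 - 4282864 = 5116432

Answer: 5116432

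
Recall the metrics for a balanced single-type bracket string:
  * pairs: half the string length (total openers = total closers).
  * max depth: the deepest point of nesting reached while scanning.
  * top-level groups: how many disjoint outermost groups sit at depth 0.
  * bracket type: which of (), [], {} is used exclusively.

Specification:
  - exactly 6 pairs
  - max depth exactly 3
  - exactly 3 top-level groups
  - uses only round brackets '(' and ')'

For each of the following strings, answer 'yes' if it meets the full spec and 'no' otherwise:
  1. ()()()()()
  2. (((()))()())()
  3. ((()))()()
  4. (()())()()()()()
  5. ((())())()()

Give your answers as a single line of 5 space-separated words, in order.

String 1 '()()()()()': depth seq [1 0 1 0 1 0 1 0 1 0]
  -> pairs=5 depth=1 groups=5 -> no
String 2 '(((()))()())()': depth seq [1 2 3 4 3 2 1 2 1 2 1 0 1 0]
  -> pairs=7 depth=4 groups=2 -> no
String 3 '((()))()()': depth seq [1 2 3 2 1 0 1 0 1 0]
  -> pairs=5 depth=3 groups=3 -> no
String 4 '(()())()()()()()': depth seq [1 2 1 2 1 0 1 0 1 0 1 0 1 0 1 0]
  -> pairs=8 depth=2 groups=6 -> no
String 5 '((())())()()': depth seq [1 2 3 2 1 2 1 0 1 0 1 0]
  -> pairs=6 depth=3 groups=3 -> yes

Answer: no no no no yes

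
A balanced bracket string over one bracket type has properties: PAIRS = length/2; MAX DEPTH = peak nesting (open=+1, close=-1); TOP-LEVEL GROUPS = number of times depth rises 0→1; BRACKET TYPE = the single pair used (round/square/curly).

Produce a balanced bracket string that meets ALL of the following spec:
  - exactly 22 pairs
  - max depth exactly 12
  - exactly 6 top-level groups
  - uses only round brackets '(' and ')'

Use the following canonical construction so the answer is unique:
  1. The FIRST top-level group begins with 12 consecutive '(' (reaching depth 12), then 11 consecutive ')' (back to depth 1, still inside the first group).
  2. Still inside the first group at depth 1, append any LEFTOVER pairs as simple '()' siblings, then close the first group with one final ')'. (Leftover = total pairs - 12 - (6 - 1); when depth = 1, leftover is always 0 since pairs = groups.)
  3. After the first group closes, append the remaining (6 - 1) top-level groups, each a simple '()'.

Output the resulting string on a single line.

Spec: pairs=22 depth=12 groups=6
Leftover pairs = 22 - 12 - (6-1) = 5
First group: deep chain of depth 12 + 5 sibling pairs
Remaining 5 groups: simple '()' each

Answer: (((((((((((()))))))))))()()()()())()()()()()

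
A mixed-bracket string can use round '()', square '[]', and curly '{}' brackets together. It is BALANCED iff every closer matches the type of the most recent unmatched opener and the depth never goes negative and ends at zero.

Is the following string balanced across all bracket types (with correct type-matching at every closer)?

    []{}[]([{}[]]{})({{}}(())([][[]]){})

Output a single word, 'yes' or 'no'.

pos 0: push '['; stack = [
pos 1: ']' matches '['; pop; stack = (empty)
pos 2: push '{'; stack = {
pos 3: '}' matches '{'; pop; stack = (empty)
pos 4: push '['; stack = [
pos 5: ']' matches '['; pop; stack = (empty)
pos 6: push '('; stack = (
pos 7: push '['; stack = ([
pos 8: push '{'; stack = ([{
pos 9: '}' matches '{'; pop; stack = ([
pos 10: push '['; stack = ([[
pos 11: ']' matches '['; pop; stack = ([
pos 12: ']' matches '['; pop; stack = (
pos 13: push '{'; stack = ({
pos 14: '}' matches '{'; pop; stack = (
pos 15: ')' matches '('; pop; stack = (empty)
pos 16: push '('; stack = (
pos 17: push '{'; stack = ({
pos 18: push '{'; stack = ({{
pos 19: '}' matches '{'; pop; stack = ({
pos 20: '}' matches '{'; pop; stack = (
pos 21: push '('; stack = ((
pos 22: push '('; stack = (((
pos 23: ')' matches '('; pop; stack = ((
pos 24: ')' matches '('; pop; stack = (
pos 25: push '('; stack = ((
pos 26: push '['; stack = (([
pos 27: ']' matches '['; pop; stack = ((
pos 28: push '['; stack = (([
pos 29: push '['; stack = (([[
pos 30: ']' matches '['; pop; stack = (([
pos 31: ']' matches '['; pop; stack = ((
pos 32: ')' matches '('; pop; stack = (
pos 33: push '{'; stack = ({
pos 34: '}' matches '{'; pop; stack = (
pos 35: ')' matches '('; pop; stack = (empty)
end: stack empty → VALID
Verdict: properly nested → yes

Answer: yes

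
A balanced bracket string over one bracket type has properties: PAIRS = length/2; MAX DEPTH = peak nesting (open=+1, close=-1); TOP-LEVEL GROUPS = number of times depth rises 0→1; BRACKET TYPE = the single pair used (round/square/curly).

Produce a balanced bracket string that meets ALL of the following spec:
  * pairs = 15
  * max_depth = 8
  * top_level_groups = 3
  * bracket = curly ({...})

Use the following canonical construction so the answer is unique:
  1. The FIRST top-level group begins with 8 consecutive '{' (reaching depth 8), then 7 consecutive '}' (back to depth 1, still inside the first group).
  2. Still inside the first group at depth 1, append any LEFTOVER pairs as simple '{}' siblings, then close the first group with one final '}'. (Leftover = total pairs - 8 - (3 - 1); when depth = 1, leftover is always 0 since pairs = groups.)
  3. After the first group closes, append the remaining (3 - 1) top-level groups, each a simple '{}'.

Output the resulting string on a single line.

Answer: {{{{{{{{}}}}}}}{}{}{}{}{}}{}{}

Derivation:
Spec: pairs=15 depth=8 groups=3
Leftover pairs = 15 - 8 - (3-1) = 5
First group: deep chain of depth 8 + 5 sibling pairs
Remaining 2 groups: simple '{}' each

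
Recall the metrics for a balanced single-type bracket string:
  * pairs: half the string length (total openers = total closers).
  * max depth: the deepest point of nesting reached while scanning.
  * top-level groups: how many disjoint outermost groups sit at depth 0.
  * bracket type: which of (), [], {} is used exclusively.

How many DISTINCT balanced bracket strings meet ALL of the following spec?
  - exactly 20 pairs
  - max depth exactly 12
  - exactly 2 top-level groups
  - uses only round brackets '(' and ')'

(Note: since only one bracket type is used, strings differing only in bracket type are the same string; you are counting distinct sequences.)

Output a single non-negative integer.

Spec: pairs=20 depth=12 groups=2
Count(depth <= 12) = 1764225120
Count(depth <= 11) = 1755099588
Count(depth == 12) = 1764225120 - 1755099588 = 9125532

Answer: 9125532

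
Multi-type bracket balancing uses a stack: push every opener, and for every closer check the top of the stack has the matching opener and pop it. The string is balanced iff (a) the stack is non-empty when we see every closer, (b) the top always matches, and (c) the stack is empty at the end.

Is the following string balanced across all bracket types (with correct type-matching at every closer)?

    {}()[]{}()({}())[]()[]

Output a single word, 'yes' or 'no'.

pos 0: push '{'; stack = {
pos 1: '}' matches '{'; pop; stack = (empty)
pos 2: push '('; stack = (
pos 3: ')' matches '('; pop; stack = (empty)
pos 4: push '['; stack = [
pos 5: ']' matches '['; pop; stack = (empty)
pos 6: push '{'; stack = {
pos 7: '}' matches '{'; pop; stack = (empty)
pos 8: push '('; stack = (
pos 9: ')' matches '('; pop; stack = (empty)
pos 10: push '('; stack = (
pos 11: push '{'; stack = ({
pos 12: '}' matches '{'; pop; stack = (
pos 13: push '('; stack = ((
pos 14: ')' matches '('; pop; stack = (
pos 15: ')' matches '('; pop; stack = (empty)
pos 16: push '['; stack = [
pos 17: ']' matches '['; pop; stack = (empty)
pos 18: push '('; stack = (
pos 19: ')' matches '('; pop; stack = (empty)
pos 20: push '['; stack = [
pos 21: ']' matches '['; pop; stack = (empty)
end: stack empty → VALID
Verdict: properly nested → yes

Answer: yes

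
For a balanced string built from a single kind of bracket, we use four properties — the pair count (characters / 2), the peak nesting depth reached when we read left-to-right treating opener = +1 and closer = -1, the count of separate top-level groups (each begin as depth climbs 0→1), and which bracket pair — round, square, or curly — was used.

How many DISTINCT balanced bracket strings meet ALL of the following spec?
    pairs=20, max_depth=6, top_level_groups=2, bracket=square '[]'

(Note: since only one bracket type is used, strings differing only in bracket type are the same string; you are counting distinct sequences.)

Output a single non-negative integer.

Answer: 441816065

Derivation:
Spec: pairs=20 depth=6 groups=2
Count(depth <= 6) = 786189838
Count(depth <= 5) = 344373773
Count(depth == 6) = 786189838 - 344373773 = 441816065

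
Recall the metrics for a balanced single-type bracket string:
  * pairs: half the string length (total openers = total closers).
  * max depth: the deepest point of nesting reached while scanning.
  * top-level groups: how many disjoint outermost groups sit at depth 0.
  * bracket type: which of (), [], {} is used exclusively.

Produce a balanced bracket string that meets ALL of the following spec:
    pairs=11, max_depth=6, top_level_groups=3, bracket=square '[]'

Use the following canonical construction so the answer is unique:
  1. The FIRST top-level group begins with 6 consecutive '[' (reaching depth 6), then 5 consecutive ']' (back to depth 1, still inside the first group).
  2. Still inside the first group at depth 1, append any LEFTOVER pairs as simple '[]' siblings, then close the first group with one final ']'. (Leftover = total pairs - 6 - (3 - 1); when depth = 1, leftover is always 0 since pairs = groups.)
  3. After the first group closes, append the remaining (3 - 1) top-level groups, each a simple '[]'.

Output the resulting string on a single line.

Answer: [[[[[[]]]]][][][]][][]

Derivation:
Spec: pairs=11 depth=6 groups=3
Leftover pairs = 11 - 6 - (3-1) = 3
First group: deep chain of depth 6 + 3 sibling pairs
Remaining 2 groups: simple '[]' each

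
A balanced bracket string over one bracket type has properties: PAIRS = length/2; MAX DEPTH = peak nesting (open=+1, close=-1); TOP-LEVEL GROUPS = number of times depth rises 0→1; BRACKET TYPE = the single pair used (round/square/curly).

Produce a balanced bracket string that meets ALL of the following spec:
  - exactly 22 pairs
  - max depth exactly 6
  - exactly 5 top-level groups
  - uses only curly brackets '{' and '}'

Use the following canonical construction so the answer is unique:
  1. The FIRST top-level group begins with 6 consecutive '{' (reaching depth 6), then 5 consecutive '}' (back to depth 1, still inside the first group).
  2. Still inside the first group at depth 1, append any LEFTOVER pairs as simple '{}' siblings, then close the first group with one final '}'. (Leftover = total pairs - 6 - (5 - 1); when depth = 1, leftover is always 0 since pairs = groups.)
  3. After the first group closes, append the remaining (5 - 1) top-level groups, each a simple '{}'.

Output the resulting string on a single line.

Answer: {{{{{{}}}}}{}{}{}{}{}{}{}{}{}{}{}{}}{}{}{}{}

Derivation:
Spec: pairs=22 depth=6 groups=5
Leftover pairs = 22 - 6 - (5-1) = 12
First group: deep chain of depth 6 + 12 sibling pairs
Remaining 4 groups: simple '{}' each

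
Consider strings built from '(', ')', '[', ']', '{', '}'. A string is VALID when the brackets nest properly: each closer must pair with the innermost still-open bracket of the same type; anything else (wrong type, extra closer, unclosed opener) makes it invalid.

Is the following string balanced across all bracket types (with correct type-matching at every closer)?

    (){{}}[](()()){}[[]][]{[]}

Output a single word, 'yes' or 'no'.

pos 0: push '('; stack = (
pos 1: ')' matches '('; pop; stack = (empty)
pos 2: push '{'; stack = {
pos 3: push '{'; stack = {{
pos 4: '}' matches '{'; pop; stack = {
pos 5: '}' matches '{'; pop; stack = (empty)
pos 6: push '['; stack = [
pos 7: ']' matches '['; pop; stack = (empty)
pos 8: push '('; stack = (
pos 9: push '('; stack = ((
pos 10: ')' matches '('; pop; stack = (
pos 11: push '('; stack = ((
pos 12: ')' matches '('; pop; stack = (
pos 13: ')' matches '('; pop; stack = (empty)
pos 14: push '{'; stack = {
pos 15: '}' matches '{'; pop; stack = (empty)
pos 16: push '['; stack = [
pos 17: push '['; stack = [[
pos 18: ']' matches '['; pop; stack = [
pos 19: ']' matches '['; pop; stack = (empty)
pos 20: push '['; stack = [
pos 21: ']' matches '['; pop; stack = (empty)
pos 22: push '{'; stack = {
pos 23: push '['; stack = {[
pos 24: ']' matches '['; pop; stack = {
pos 25: '}' matches '{'; pop; stack = (empty)
end: stack empty → VALID
Verdict: properly nested → yes

Answer: yes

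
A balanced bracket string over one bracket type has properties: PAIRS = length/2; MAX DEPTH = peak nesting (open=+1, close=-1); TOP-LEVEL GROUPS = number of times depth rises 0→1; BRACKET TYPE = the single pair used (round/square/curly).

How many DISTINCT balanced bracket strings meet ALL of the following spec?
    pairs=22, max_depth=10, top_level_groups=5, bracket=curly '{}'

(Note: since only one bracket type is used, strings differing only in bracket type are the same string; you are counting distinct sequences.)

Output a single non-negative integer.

Answer: 94114125

Derivation:
Spec: pairs=22 depth=10 groups=5
Count(depth <= 10) = 6503164770
Count(depth <= 9) = 6409050645
Count(depth == 10) = 6503164770 - 6409050645 = 94114125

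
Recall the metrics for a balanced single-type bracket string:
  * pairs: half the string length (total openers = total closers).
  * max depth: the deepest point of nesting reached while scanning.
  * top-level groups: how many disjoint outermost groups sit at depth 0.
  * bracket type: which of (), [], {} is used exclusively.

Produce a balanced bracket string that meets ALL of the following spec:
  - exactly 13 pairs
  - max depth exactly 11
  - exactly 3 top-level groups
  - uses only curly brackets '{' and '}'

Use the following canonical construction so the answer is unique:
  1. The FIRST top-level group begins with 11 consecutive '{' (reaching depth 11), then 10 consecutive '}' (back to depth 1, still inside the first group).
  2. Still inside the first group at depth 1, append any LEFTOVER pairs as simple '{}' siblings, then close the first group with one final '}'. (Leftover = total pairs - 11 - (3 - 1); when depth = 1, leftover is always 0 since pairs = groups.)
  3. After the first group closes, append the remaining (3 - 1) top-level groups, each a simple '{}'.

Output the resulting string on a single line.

Spec: pairs=13 depth=11 groups=3
Leftover pairs = 13 - 11 - (3-1) = 0
First group: deep chain of depth 11 + 0 sibling pairs
Remaining 2 groups: simple '{}' each

Answer: {{{{{{{{{{{}}}}}}}}}}}{}{}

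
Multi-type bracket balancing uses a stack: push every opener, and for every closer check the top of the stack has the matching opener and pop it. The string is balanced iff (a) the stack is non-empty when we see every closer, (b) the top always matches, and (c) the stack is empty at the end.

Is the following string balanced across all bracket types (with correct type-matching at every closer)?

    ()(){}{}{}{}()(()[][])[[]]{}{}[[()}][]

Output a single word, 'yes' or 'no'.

Answer: no

Derivation:
pos 0: push '('; stack = (
pos 1: ')' matches '('; pop; stack = (empty)
pos 2: push '('; stack = (
pos 3: ')' matches '('; pop; stack = (empty)
pos 4: push '{'; stack = {
pos 5: '}' matches '{'; pop; stack = (empty)
pos 6: push '{'; stack = {
pos 7: '}' matches '{'; pop; stack = (empty)
pos 8: push '{'; stack = {
pos 9: '}' matches '{'; pop; stack = (empty)
pos 10: push '{'; stack = {
pos 11: '}' matches '{'; pop; stack = (empty)
pos 12: push '('; stack = (
pos 13: ')' matches '('; pop; stack = (empty)
pos 14: push '('; stack = (
pos 15: push '('; stack = ((
pos 16: ')' matches '('; pop; stack = (
pos 17: push '['; stack = ([
pos 18: ']' matches '['; pop; stack = (
pos 19: push '['; stack = ([
pos 20: ']' matches '['; pop; stack = (
pos 21: ')' matches '('; pop; stack = (empty)
pos 22: push '['; stack = [
pos 23: push '['; stack = [[
pos 24: ']' matches '['; pop; stack = [
pos 25: ']' matches '['; pop; stack = (empty)
pos 26: push '{'; stack = {
pos 27: '}' matches '{'; pop; stack = (empty)
pos 28: push '{'; stack = {
pos 29: '}' matches '{'; pop; stack = (empty)
pos 30: push '['; stack = [
pos 31: push '['; stack = [[
pos 32: push '('; stack = [[(
pos 33: ')' matches '('; pop; stack = [[
pos 34: saw closer '}' but top of stack is '[' (expected ']') → INVALID
Verdict: type mismatch at position 34: '}' closes '[' → no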